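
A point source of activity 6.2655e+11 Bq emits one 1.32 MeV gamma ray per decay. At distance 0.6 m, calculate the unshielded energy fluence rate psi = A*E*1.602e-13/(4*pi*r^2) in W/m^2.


psi = A * E * 1.602e-13 / (4*pi*r^2)
psi = 6.2655e+11 * 1.32 * 1.602e-13 / (4*pi*0.6^2)
psi = 0.029287 W/m^2

0.029287


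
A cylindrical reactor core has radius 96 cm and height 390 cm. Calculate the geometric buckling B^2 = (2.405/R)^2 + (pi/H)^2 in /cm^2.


B^2 = (2.405/R)^2 + (pi/H)^2
B^2 = (2.405/96)^2 + (pi/390)^2
B^2 = 6.9250e-04 /cm^2

6.9250e-04


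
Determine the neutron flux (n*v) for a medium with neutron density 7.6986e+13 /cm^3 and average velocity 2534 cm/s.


phi = n * v
phi = 7.6986e+13 * 2534
phi = 1.9508e+17 /cm^2/s

1.9508e+17


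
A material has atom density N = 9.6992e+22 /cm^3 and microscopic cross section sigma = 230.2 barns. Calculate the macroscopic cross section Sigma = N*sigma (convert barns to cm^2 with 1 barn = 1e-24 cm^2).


Sigma = N * sigma_barns * 1e-24
Sigma = 9.6992e+22 * 230.2 * 1e-24
Sigma = 22.328 /cm

22.328


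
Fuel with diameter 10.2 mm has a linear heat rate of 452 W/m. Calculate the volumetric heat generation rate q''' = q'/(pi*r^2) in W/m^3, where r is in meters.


r = D / 2 / 1000 = 10.2 / 2 / 1000 = 0.0051 m
q''' = q' / (pi * r^2)
q''' = 452 / (pi * 0.0051^2)
q''' = 5.5316e+06 W/m^3

5.5316e+06


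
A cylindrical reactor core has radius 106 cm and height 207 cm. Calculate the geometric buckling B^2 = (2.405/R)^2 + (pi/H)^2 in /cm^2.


B^2 = (2.405/R)^2 + (pi/H)^2
B^2 = (2.405/106)^2 + (pi/207)^2
B^2 = 7.4511e-04 /cm^2

7.4511e-04


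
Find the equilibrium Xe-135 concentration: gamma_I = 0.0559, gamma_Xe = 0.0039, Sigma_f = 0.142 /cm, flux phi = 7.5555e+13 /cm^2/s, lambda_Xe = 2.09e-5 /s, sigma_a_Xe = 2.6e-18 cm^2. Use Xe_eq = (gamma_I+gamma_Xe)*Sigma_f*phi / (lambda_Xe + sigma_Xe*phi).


Xe_eq = (gamma_I + gamma_Xe) * Sigma_f * phi / (lambda_Xe + sigma_Xe * phi)
Numerator = (0.0559 + 0.0039) * 0.142 * 7.5555e+13 = 6.415828e+11
Denominator = 2.09e-5 + 2.6e-18 * 7.5555e+13 = 2.173430e-04
Xe_eq = 6.415828e+11 / 2.173430e-04 = 2.9519e+15 /cm^3

2.9519e+15


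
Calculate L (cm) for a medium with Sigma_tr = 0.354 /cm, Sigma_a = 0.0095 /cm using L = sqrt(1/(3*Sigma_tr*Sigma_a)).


D = 1 / (3 * Sigma_tr) = 1 / (3 * 0.354) = 0.9416196 cm
L = sqrt(D / Sigma_a)
L = sqrt(0.9416196 / 0.0095)
L = 9.9558 cm

9.9558


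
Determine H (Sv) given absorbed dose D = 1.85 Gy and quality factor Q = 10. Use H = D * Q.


H = D * Q
H = 1.85 * 10
H = 18.500 Sv

18.500


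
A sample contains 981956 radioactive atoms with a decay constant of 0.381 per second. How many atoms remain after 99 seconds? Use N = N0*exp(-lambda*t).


N = N0 * exp(-lambda * t)
N = 981956 * exp(-0.381 * 99)
N = 4.0826e-11

4.0826e-11


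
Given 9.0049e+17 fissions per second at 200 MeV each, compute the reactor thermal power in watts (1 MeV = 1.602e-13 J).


P = fission_rate * E_MeV * 1.602e-13
P = 9.0049e+17 * 200 * 1.602e-13
P = 2.8852e+07 W

2.8852e+07


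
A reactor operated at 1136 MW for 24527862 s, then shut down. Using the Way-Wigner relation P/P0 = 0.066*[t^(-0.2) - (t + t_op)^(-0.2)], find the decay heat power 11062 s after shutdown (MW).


P/P0 = 0.066 * [t^(-0.2) - (t + t_op)^(-0.2)]
P/P0 = 0.066 * [11062^(-0.2) - (11062 + 24527862)^(-0.2)]
P/P0 = 0.066 * [0.1553221 - 0.03326817] = 0.008055559
P = 1136 * 0.008055559 = 9.1511 MW

9.1511


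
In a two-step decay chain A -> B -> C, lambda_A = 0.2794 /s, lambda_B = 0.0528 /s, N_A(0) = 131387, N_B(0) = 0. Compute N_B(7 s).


N_B(t) = lambda_A * N_A0 / (lambda_B - lambda_A) * [exp(-lambda_A*t) - exp(-lambda_B*t)]
exp(-0.2794*7) = 0.1414513; exp(-0.0528*7) = 0.6910107
N_B = 0.2794 * 131387 / (0.0528 - 0.2794) * (0.1414513 - 0.6910107)
N_B = 89029

89029


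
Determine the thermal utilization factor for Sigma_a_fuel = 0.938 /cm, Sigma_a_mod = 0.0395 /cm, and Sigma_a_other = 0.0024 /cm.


f = Sigma_a_fuel / (Sigma_a_fuel + Sigma_a_mod + Sigma_a_other)
f = 0.938 / (0.938 + 0.0395 + 0.0024)
f = 0.95724

0.95724


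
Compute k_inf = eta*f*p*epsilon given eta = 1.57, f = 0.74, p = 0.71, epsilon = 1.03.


k_inf = eta * f * p * epsilon
k_inf = 1.57 * 0.74 * 0.71 * 1.03
k_inf = 0.84962

0.84962


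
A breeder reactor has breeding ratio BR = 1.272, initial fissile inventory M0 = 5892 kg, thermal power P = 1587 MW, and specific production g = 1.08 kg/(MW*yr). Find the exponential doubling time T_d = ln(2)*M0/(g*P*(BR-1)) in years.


Breeding gain G = BR - 1 = 1.272 - 1 = 0.272
Fissile production rate = g * P * G = 1.08 * 1587 * 0.272 = 466.19712 kg/yr
T_d = ln(2) * M0 / (g * P * G)
T_d = ln(2) * 5892 / 466.19712 = 8.7603 yr

8.7603


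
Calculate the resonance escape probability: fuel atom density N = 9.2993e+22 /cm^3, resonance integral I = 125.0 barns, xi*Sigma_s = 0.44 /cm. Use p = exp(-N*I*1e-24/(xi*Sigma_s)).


p = exp(-N * I * 1e-24 / (xi*Sigma_s))
p = exp(-9.2993e+22 * 125.0 * 1e-24 / 0.44)
p = 3.3621e-12

3.3621e-12


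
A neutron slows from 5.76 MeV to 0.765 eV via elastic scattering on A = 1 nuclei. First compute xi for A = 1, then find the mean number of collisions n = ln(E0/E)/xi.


xi = 1 + (A-1)^2/(2A)*ln((A-1)/(A+1)) = 1 (for A = 1)
n = ln(E0/E) / xi
n = ln(5.76e6 / 0.765) / 1
n = ln(7.529412e+06) / 1 = 15.834

15.834


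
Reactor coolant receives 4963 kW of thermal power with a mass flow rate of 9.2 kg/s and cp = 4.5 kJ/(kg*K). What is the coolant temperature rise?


dT = Q / (m_dot * cp)
dT = 4963 / (9.2 * 4.5)
dT = 119.88 C

119.88


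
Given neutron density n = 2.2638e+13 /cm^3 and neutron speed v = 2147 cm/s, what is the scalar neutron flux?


phi = n * v
phi = 2.2638e+13 * 2147
phi = 4.8604e+16 /cm^2/s

4.8604e+16


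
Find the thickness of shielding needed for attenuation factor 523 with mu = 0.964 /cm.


x = ln(factor) / mu
x = ln(523) / 0.964
x = 6.4933 cm

6.4933


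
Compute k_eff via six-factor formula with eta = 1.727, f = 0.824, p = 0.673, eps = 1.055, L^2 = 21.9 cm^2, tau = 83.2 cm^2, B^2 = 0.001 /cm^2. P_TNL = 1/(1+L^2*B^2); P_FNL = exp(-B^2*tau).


k_inf = eta*f*p*eps = 1.727*0.824*0.673*1.055 = 1.010385
P_TNL = 1/(1 + L^2*B^2) = 1/(1 + 21.9*0.001) = 0.9785693
P_FNL = exp(-B^2*tau) = exp(-0.001*83.2) = 0.9201671
k_eff = k_inf * P_TNL * P_FNL = 1.010385 * 0.9785693 * 0.9201671
k_eff = 0.90980

0.90980


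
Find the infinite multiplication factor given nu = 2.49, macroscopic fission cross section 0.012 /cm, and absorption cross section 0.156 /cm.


k_inf = nu * Sigma_f / Sigma_a
k_inf = 2.49 * 0.012 / 0.156
k_inf = 0.19154

0.19154


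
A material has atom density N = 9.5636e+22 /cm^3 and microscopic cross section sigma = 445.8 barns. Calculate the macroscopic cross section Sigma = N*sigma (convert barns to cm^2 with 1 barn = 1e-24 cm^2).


Sigma = N * sigma_barns * 1e-24
Sigma = 9.5636e+22 * 445.8 * 1e-24
Sigma = 42.635 /cm

42.635


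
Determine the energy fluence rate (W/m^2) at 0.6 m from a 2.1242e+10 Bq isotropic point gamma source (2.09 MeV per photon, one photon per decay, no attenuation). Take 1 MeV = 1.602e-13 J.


psi = A * E * 1.602e-13 / (4*pi*r^2)
psi = 2.1242e+10 * 2.09 * 1.602e-13 / (4*pi*0.6^2)
psi = 0.0015721 W/m^2

0.0015721


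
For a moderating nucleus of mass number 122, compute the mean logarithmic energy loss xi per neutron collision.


xi = 1 + (A-1)^2/(2A) * ln((A-1)/(A+1))
xi = 1 + (122-1)^2/(2*122) * ln((122-1)/(122 +1))
xi = 0.016304

0.016304


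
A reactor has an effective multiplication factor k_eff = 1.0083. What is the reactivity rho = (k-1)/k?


rho = (k_eff - 1) / k_eff
rho = (1.0083 - 1) / 1.0083
rho = 0.0082317

0.0082317


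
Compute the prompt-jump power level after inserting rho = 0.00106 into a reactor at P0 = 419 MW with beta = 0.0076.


P1/P0 = beta / (beta - rho)
P1/P0 = 0.0076 / (0.0076 - 0.00106) = 1.162080
P1 = 419 * 1.162080 = 486.91 MW

486.91


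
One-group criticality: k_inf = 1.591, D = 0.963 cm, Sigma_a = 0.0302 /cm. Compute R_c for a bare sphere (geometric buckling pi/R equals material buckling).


L^2 = D / Sigma_a = 0.963 / 0.0302 = 31.88742 cm^2
B_m^2 = (k_inf - 1) / L^2 = (1.591 - 1) / 31.88742 = 0.01853395 /cm^2
For a bare sphere: B_g = pi/R, so R_c = pi / sqrt(B_m^2)
R_c = pi / sqrt(0.01853395) = 23.076 cm

23.076


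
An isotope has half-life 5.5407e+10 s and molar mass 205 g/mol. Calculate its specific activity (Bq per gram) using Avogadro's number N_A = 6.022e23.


lambda = ln(2) / t_half = ln(2) / 5.5407e+10 = 1.251010e-11 /s
SA = lambda * N_A / M
SA = 1.251010e-11 * 6.022e23 / 205
SA = 3.6749e+10 Bq/g

3.6749e+10


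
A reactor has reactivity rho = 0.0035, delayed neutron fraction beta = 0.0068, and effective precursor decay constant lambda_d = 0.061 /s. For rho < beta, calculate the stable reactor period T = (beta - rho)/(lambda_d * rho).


T = (beta - rho) / (lambda_d * rho)
T = (0.0068 - 0.0035) / (0.061 * 0.0035)
T = 15.457 s

15.457


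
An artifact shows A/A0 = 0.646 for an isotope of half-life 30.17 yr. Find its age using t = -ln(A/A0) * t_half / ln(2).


lambda = ln(2) / t_half = ln(2) / 30.17 = 0.02297472 /yr
t = -ln(A/A0) / lambda
t = -ln(0.646) / 0.02297472
t = 19.019 yr

19.019


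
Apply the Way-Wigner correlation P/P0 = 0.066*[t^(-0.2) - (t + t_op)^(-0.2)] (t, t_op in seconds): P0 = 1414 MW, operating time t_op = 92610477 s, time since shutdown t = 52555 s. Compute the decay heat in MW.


P/P0 = 0.066 * [t^(-0.2) - (t + t_op)^(-0.2)]
P/P0 = 0.066 * [52555^(-0.2) - (52555 + 92610477)^(-0.2)]
P/P0 = 0.066 * [0.1137306 - 0.02550461] = 0.005822915
P = 1414 * 0.005822915 = 8.2336 MW

8.2336


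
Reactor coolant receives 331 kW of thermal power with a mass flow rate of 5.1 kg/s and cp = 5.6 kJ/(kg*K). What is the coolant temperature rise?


dT = Q / (m_dot * cp)
dT = 331 / (5.1 * 5.6)
dT = 11.590 C

11.590


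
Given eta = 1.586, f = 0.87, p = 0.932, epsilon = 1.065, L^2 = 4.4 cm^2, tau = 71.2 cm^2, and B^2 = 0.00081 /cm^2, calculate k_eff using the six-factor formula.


k_inf = eta*f*p*eps = 1.586*0.87*0.932*1.065 = 1.369582
P_TNL = 1/(1 + L^2*B^2) = 1/(1 + 4.4*0.00081) = 0.9964487
P_FNL = exp(-B^2*tau) = exp(-0.00081*71.2) = 0.9439595
k_eff = k_inf * P_TNL * P_FNL = 1.369582 * 0.9964487 * 0.9439595
k_eff = 1.2882

1.2882


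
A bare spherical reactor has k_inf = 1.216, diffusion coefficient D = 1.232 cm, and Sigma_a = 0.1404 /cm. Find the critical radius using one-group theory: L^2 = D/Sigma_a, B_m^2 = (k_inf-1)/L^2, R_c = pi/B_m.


L^2 = D / Sigma_a = 1.232 / 0.1404 = 8.774929 cm^2
B_m^2 = (k_inf - 1) / L^2 = (1.216 - 1) / 8.774929 = 0.02461558 /cm^2
For a bare sphere: B_g = pi/R, so R_c = pi / sqrt(B_m^2)
R_c = pi / sqrt(0.02461558) = 20.024 cm

20.024


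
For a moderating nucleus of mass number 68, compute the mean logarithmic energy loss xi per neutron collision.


xi = 1 + (A-1)^2/(2A) * ln((A-1)/(A+1))
xi = 1 + (68-1)^2/(2*68) * ln((68-1)/(68 +1))
xi = 0.029126

0.029126


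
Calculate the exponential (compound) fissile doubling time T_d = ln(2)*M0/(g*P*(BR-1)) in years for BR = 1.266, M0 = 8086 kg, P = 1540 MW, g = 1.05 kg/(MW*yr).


Breeding gain G = BR - 1 = 1.266 - 1 = 0.266
Fissile production rate = g * P * G = 1.05 * 1540 * 0.266 = 430.122 kg/yr
T_d = ln(2) * M0 / (g * P * G)
T_d = ln(2) * 8086 / 430.122 = 13.031 yr

13.031


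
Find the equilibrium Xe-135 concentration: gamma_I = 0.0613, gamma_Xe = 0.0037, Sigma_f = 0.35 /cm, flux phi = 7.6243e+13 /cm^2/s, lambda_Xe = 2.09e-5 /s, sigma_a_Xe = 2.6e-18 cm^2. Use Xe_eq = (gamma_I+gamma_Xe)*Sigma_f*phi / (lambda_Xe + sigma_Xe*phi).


Xe_eq = (gamma_I + gamma_Xe) * Sigma_f * phi / (lambda_Xe + sigma_Xe * phi)
Numerator = (0.0613 + 0.0037) * 0.35 * 7.6243e+13 = 1.734528e+12
Denominator = 2.09e-5 + 2.6e-18 * 7.6243e+13 = 2.191318e-04
Xe_eq = 1.734528e+12 / 2.191318e-04 = 7.9155e+15 /cm^3

7.9155e+15


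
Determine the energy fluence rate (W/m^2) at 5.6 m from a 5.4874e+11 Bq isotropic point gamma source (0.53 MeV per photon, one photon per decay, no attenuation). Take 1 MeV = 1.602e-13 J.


psi = A * E * 1.602e-13 / (4*pi*r^2)
psi = 5.4874e+11 * 0.53 * 1.602e-13 / (4*pi*5.6^2)
psi = 1.1823e-04 W/m^2

1.1823e-04


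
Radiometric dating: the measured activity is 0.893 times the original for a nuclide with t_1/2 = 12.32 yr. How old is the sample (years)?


lambda = ln(2) / t_half = ln(2) / 12.32 = 0.05626195 /yr
t = -ln(A/A0) / lambda
t = -ln(0.893) / 0.05626195
t = 2.0115 yr

2.0115


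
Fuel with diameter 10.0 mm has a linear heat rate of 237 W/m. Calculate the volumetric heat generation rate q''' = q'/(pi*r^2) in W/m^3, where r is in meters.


r = D / 2 / 1000 = 10.0 / 2 / 1000 = 0.005 m
q''' = q' / (pi * r^2)
q''' = 237 / (pi * 0.005^2)
q''' = 3.0176e+06 W/m^3

3.0176e+06


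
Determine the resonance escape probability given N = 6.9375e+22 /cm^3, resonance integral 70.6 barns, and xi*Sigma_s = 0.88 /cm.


p = exp(-N * I * 1e-24 / (xi*Sigma_s))
p = exp(-6.9375e+22 * 70.6 * 1e-24 / 0.88)
p = 0.0038266

0.0038266


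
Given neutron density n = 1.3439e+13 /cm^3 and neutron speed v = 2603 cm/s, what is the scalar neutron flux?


phi = n * v
phi = 1.3439e+13 * 2603
phi = 3.4982e+16 /cm^2/s

3.4982e+16


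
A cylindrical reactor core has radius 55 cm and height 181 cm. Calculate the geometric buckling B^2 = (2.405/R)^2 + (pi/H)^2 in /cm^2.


B^2 = (2.405/R)^2 + (pi/H)^2
B^2 = (2.405/55)^2 + (pi/181)^2
B^2 = 0.0022133 /cm^2

0.0022133


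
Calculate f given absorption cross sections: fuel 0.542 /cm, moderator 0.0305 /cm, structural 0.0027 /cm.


f = Sigma_a_fuel / (Sigma_a_fuel + Sigma_a_mod + Sigma_a_other)
f = 0.542 / (0.542 + 0.0305 + 0.0027)
f = 0.94228

0.94228


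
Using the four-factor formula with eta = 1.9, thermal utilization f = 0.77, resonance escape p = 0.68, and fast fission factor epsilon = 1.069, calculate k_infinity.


k_inf = eta * f * p * epsilon
k_inf = 1.9 * 0.77 * 0.68 * 1.069
k_inf = 1.0635

1.0635


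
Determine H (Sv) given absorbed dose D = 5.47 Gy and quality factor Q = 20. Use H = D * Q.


H = D * Q
H = 5.47 * 20
H = 109.40 Sv

109.40


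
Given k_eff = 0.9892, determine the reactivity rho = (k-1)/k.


rho = (k_eff - 1) / k_eff
rho = (0.9892 - 1) / 0.9892
rho = -0.010918

-0.010918


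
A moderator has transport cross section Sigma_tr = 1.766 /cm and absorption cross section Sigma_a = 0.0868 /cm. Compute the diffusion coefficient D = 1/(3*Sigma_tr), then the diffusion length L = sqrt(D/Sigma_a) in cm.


D = 1 / (3 * Sigma_tr) = 1 / (3 * 1.766) = 0.1887505 cm
L = sqrt(D / Sigma_a)
L = sqrt(0.1887505 / 0.0868)
L = 1.4746 cm

1.4746


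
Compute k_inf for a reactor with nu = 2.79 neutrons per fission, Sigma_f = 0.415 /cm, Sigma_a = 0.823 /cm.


k_inf = nu * Sigma_f / Sigma_a
k_inf = 2.79 * 0.415 / 0.823
k_inf = 1.4069

1.4069


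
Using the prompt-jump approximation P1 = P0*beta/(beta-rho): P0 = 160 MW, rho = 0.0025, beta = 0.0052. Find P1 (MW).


P1/P0 = beta / (beta - rho)
P1/P0 = 0.0052 / (0.0052 - 0.0025) = 1.925926
P1 = 160 * 1.925926 = 308.15 MW

308.15


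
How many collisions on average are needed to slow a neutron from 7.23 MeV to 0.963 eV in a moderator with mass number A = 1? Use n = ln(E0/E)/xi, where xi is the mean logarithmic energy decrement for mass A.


xi = 1 + (A-1)^2/(2A)*ln((A-1)/(A+1)) = 1 (for A = 1)
n = ln(E0/E) / xi
n = ln(7.23e6 / 0.963) / 1
n = ln(7.507788e+06) / 1 = 15.831

15.831


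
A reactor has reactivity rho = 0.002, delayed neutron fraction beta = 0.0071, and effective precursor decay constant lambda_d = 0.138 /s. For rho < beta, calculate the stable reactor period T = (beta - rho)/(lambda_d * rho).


T = (beta - rho) / (lambda_d * rho)
T = (0.0071 - 0.002) / (0.138 * 0.002)
T = 18.478 s

18.478


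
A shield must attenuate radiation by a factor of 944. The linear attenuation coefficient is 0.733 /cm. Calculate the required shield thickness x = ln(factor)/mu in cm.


x = ln(factor) / mu
x = ln(944) / 0.733
x = 9.3453 cm

9.3453


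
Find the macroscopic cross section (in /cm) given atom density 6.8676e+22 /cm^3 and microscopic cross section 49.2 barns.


Sigma = N * sigma_barns * 1e-24
Sigma = 6.8676e+22 * 49.2 * 1e-24
Sigma = 3.3789 /cm

3.3789


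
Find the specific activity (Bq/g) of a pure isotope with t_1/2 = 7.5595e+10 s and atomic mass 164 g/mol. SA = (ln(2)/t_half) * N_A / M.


lambda = ln(2) / t_half = ln(2) / 7.5595e+10 = 9.169220e-12 /s
SA = lambda * N_A / M
SA = 9.169220e-12 * 6.022e23 / 164
SA = 3.3669e+10 Bq/g

3.3669e+10


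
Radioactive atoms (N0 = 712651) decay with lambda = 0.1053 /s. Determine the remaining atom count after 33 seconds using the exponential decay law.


N = N0 * exp(-lambda * t)
N = 712651 * exp(-0.1053 * 33)
N = 22067

22067


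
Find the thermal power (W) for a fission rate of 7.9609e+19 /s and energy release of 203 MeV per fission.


P = fission_rate * E_MeV * 1.602e-13
P = 7.9609e+19 * 203 * 1.602e-13
P = 2.5889e+09 W

2.5889e+09


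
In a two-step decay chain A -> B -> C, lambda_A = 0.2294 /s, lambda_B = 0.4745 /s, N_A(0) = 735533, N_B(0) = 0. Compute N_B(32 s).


N_B(t) = lambda_A * N_A0 / (lambda_B - lambda_A) * [exp(-lambda_A*t) - exp(-lambda_B*t)]
exp(-0.2294*32) = 6.485315e-04; exp(-0.4745*32) = 2.544911e-07
N_B = 0.2294 * 735533 / (0.4745 - 0.2294) * (6.485315e-04 - 2.544911e-07)
N_B = 446.29

446.29


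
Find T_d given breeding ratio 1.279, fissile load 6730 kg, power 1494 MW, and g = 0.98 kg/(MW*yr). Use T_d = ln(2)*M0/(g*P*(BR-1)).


Breeding gain G = BR - 1 = 1.279 - 1 = 0.279
Fissile production rate = g * P * G = 0.98 * 1494 * 0.279 = 408.48948 kg/yr
T_d = ln(2) * M0 / (g * P * G)
T_d = ln(2) * 6730 / 408.48948 = 11.420 yr

11.420


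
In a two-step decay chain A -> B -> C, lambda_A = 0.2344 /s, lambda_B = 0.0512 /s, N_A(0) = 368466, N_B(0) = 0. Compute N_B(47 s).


N_B(t) = lambda_A * N_A0 / (lambda_B - lambda_A) * [exp(-lambda_A*t) - exp(-lambda_B*t)]
exp(-0.2344*47) = 1.642346e-05; exp(-0.0512*47) = 0.09013921
N_B = 0.2344 * 368466 / (0.0512 - 0.2344) * (1.642346e-05 - 0.09013921)
N_B = 42488

42488


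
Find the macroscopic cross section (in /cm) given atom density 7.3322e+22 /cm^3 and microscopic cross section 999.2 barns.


Sigma = N * sigma_barns * 1e-24
Sigma = 7.3322e+22 * 999.2 * 1e-24
Sigma = 73.263 /cm

73.263


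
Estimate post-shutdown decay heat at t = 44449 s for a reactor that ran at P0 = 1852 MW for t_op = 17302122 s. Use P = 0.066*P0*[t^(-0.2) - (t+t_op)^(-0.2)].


P/P0 = 0.066 * [t^(-0.2) - (t + t_op)^(-0.2)]
P/P0 = 0.066 * [44449^(-0.2) - (44449 + 17302122)^(-0.2)]
P/P0 = 0.066 * [0.1176055 - 0.03565802] = 0.005408534
P = 1852 * 0.005408534 = 10.017 MW

10.017


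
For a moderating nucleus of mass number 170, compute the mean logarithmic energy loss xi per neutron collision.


xi = 1 + (A-1)^2/(2A) * ln((A-1)/(A+1))
xi = 1 + (170-1)^2/(2*170) * ln((170-1)/(170 +1))
xi = 0.011719

0.011719


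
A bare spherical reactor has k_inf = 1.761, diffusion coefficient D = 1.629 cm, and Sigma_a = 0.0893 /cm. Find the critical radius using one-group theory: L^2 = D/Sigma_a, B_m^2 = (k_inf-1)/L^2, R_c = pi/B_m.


L^2 = D / Sigma_a = 1.629 / 0.0893 = 18.24188 cm^2
B_m^2 = (k_inf - 1) / L^2 = (1.761 - 1) / 18.24188 = 0.04171719 /cm^2
For a bare sphere: B_g = pi/R, so R_c = pi / sqrt(B_m^2)
R_c = pi / sqrt(0.04171719) = 15.381 cm

15.381


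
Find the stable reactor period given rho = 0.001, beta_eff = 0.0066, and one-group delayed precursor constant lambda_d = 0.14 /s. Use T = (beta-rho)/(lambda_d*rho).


T = (beta - rho) / (lambda_d * rho)
T = (0.0066 - 0.001) / (0.14 * 0.001)
T = 40.000 s

40.000


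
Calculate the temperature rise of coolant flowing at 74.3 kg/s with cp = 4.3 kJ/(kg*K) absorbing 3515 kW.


dT = Q / (m_dot * cp)
dT = 3515 / (74.3 * 4.3)
dT = 11.002 C

11.002


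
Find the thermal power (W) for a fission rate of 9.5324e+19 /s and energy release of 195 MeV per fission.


P = fission_rate * E_MeV * 1.602e-13
P = 9.5324e+19 * 195 * 1.602e-13
P = 2.9778e+09 W

2.9778e+09


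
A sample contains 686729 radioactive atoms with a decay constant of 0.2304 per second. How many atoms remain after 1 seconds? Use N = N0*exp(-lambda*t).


N = N0 * exp(-lambda * t)
N = 686729 * exp(-0.2304 * 1)
N = 545411

545411


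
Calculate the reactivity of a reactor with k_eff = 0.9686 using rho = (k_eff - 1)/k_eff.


rho = (k_eff - 1) / k_eff
rho = (0.9686 - 1) / 0.9686
rho = -0.032418

-0.032418


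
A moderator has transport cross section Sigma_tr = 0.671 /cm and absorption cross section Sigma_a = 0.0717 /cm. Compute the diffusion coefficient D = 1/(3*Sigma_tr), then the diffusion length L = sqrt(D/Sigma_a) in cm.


D = 1 / (3 * Sigma_tr) = 1 / (3 * 0.671) = 0.4967710 cm
L = sqrt(D / Sigma_a)
L = sqrt(0.4967710 / 0.0717)
L = 2.6322 cm

2.6322


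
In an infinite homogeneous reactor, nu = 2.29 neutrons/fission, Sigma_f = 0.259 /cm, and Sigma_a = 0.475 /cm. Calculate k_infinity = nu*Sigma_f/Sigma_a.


k_inf = nu * Sigma_f / Sigma_a
k_inf = 2.29 * 0.259 / 0.475
k_inf = 1.2487

1.2487


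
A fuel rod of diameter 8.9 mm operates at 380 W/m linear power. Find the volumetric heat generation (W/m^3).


r = D / 2 / 1000 = 8.9 / 2 / 1000 = 0.00445 m
q''' = q' / (pi * r^2)
q''' = 380 / (pi * 0.00445^2)
q''' = 6.1082e+06 W/m^3

6.1082e+06


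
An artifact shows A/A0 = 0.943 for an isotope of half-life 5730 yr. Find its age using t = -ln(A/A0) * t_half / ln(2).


lambda = ln(2) / t_half = ln(2) / 5730 = 1.209681e-04 /yr
t = -ln(A/A0) / lambda
t = -ln(0.943) / 1.209681e-04
t = 485.16 yr

485.16


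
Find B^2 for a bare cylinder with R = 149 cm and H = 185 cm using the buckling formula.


B^2 = (2.405/R)^2 + (pi/H)^2
B^2 = (2.405/149)^2 + (pi/185)^2
B^2 = 5.4890e-04 /cm^2

5.4890e-04


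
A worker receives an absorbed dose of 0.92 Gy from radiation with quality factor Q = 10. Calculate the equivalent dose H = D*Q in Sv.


H = D * Q
H = 0.92 * 10
H = 9.2000 Sv

9.2000


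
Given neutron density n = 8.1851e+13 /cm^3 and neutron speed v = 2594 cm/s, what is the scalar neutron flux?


phi = n * v
phi = 8.1851e+13 * 2594
phi = 2.1232e+17 /cm^2/s

2.1232e+17


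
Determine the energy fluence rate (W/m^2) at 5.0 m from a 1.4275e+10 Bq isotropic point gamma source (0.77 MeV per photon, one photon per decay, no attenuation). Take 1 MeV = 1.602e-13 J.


psi = A * E * 1.602e-13 / (4*pi*r^2)
psi = 1.4275e+10 * 0.77 * 1.602e-13 / (4*pi*5.0^2)
psi = 5.6050e-06 W/m^2

5.6050e-06


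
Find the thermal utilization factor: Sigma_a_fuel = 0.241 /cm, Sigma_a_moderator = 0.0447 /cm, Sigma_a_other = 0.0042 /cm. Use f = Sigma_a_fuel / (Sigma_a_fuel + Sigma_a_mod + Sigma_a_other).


f = Sigma_a_fuel / (Sigma_a_fuel + Sigma_a_mod + Sigma_a_other)
f = 0.241 / (0.241 + 0.0447 + 0.0042)
f = 0.83132

0.83132


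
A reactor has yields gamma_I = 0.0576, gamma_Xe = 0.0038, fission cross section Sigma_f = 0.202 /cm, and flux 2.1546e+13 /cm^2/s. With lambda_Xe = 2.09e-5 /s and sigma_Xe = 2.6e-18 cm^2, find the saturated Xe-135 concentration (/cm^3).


Xe_eq = (gamma_I + gamma_Xe) * Sigma_f * phi / (lambda_Xe + sigma_Xe * phi)
Numerator = (0.0576 + 0.0038) * 0.202 * 2.1546e+13 = 2.672307e+11
Denominator = 2.09e-5 + 2.6e-18 * 2.1546e+13 = 7.691960e-05
Xe_eq = 2.672307e+11 / 7.691960e-05 = 3.4742e+15 /cm^3

3.4742e+15


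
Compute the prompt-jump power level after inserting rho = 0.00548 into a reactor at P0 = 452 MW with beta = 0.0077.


P1/P0 = beta / (beta - rho)
P1/P0 = 0.0077 / (0.0077 - 0.00548) = 3.468468
P1 = 452 * 3.468468 = 1567.7 MW

1567.7


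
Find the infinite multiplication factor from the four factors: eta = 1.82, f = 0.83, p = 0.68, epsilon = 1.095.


k_inf = eta * f * p * epsilon
k_inf = 1.82 * 0.83 * 0.68 * 1.095
k_inf = 1.1248

1.1248


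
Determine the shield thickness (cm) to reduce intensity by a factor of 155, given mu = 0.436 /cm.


x = ln(factor) / mu
x = ln(155) / 0.436
x = 11.567 cm

11.567


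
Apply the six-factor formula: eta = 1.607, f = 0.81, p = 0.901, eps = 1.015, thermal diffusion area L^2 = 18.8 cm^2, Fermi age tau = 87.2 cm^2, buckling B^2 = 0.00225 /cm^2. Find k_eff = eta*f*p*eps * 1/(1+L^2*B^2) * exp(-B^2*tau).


k_inf = eta*f*p*eps = 1.607*0.81*0.901*1.015 = 1.190397
P_TNL = 1/(1 + L^2*B^2) = 1/(1 + 18.8*0.00225) = 0.9594167
P_FNL = exp(-B^2*tau) = exp(-0.00225*87.2) = 0.8218478
k_eff = k_inf * P_TNL * P_FNL = 1.190397 * 0.9594167 * 0.8218478
k_eff = 0.93862

0.93862


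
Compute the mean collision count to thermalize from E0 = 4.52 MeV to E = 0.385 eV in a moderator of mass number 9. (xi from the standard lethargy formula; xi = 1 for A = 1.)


xi = 1 + (A-1)^2/(2A)*ln((A-1)/(A+1)) = 0.2066007 (for A = 9)
n = ln(E0/E) / xi
n = ln(4.52e6 / 0.385) / 0.2066007
n = ln(1.174026e+07) / 0.2066007 = 78.792

78.792


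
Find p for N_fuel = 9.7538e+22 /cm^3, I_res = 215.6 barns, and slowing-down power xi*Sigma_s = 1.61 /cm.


p = exp(-N * I * 1e-24 / (xi*Sigma_s))
p = exp(-9.7538e+22 * 215.6 * 1e-24 / 1.61)
p = 2.1253e-06

2.1253e-06


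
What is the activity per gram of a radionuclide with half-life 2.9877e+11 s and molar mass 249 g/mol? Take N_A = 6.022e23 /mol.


lambda = ln(2) / t_half = ln(2) / 2.9877e+11 = 2.320003e-12 /s
SA = lambda * N_A / M
SA = 2.320003e-12 * 6.022e23 / 249
SA = 5.6109e+09 Bq/g

5.6109e+09


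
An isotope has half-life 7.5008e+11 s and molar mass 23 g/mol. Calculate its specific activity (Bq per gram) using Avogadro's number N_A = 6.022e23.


lambda = ln(2) / t_half = ln(2) / 7.5008e+11 = 9.240977e-13 /s
SA = lambda * N_A / M
SA = 9.240977e-13 * 6.022e23 / 23
SA = 2.4195e+10 Bq/g

2.4195e+10


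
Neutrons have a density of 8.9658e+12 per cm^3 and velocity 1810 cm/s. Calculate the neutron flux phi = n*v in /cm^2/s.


phi = n * v
phi = 8.9658e+12 * 1810
phi = 1.6228e+16 /cm^2/s

1.6228e+16


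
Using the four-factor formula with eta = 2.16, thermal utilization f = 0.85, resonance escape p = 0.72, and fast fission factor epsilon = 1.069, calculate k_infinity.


k_inf = eta * f * p * epsilon
k_inf = 2.16 * 0.85 * 0.72 * 1.069
k_inf = 1.4131

1.4131


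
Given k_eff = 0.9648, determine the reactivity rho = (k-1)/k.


rho = (k_eff - 1) / k_eff
rho = (0.9648 - 1) / 0.9648
rho = -0.036484

-0.036484


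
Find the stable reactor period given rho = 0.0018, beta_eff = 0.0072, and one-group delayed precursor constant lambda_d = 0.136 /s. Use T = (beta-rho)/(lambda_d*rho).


T = (beta - rho) / (lambda_d * rho)
T = (0.0072 - 0.0018) / (0.136 * 0.0018)
T = 22.059 s

22.059


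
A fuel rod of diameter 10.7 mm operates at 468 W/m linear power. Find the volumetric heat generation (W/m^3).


r = D / 2 / 1000 = 10.7 / 2 / 1000 = 0.00535 m
q''' = q' / (pi * r^2)
q''' = 468 / (pi * 0.00535^2)
q''' = 5.2046e+06 W/m^3

5.2046e+06


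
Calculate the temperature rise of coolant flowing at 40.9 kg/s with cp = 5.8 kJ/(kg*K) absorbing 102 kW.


dT = Q / (m_dot * cp)
dT = 102 / (40.9 * 5.8)
dT = 0.42998 C

0.42998


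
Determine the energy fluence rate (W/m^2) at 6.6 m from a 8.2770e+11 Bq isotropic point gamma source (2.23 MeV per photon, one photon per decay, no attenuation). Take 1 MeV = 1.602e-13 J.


psi = A * E * 1.602e-13 / (4*pi*r^2)
psi = 8.2770e+11 * 2.23 * 1.602e-13 / (4*pi*6.6^2)
psi = 5.4019e-04 W/m^2

5.4019e-04


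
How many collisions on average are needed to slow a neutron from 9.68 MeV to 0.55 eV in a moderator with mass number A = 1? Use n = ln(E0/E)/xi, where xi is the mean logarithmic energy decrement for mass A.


xi = 1 + (A-1)^2/(2A)*ln((A-1)/(A+1)) = 1 (for A = 1)
n = ln(E0/E) / xi
n = ln(9.68e6 / 0.55) / 1
n = ln(1.760000e+07) / 1 = 16.683

16.683


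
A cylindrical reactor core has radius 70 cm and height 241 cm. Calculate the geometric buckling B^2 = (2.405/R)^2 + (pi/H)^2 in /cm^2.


B^2 = (2.405/R)^2 + (pi/H)^2
B^2 = (2.405/70)^2 + (pi/241)^2
B^2 = 0.0013503 /cm^2

0.0013503


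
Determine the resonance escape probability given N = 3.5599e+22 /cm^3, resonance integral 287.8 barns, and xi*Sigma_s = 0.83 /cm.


p = exp(-N * I * 1e-24 / (xi*Sigma_s))
p = exp(-3.5599e+22 * 287.8 * 1e-24 / 0.83)
p = 4.3565e-06

4.3565e-06


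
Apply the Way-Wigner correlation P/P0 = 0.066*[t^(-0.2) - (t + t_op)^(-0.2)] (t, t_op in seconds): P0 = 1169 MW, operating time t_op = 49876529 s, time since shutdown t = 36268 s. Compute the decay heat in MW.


P/P0 = 0.066 * [t^(-0.2) - (t + t_op)^(-0.2)]
P/P0 = 0.066 * [36268^(-0.2) - (36268 + 49876529)^(-0.2)]
P/P0 = 0.066 * [0.1224885 - 0.02886407] = 0.006179212
P = 1169 * 0.006179212 = 7.2235 MW

7.2235


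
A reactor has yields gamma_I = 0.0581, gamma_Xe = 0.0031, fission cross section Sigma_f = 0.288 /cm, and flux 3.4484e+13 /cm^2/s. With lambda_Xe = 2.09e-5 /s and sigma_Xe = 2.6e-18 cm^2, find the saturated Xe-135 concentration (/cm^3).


Xe_eq = (gamma_I + gamma_Xe) * Sigma_f * phi / (lambda_Xe + sigma_Xe * phi)
Numerator = (0.0581 + 0.0031) * 0.288 * 3.4484e+13 = 6.078012e+11
Denominator = 2.09e-5 + 2.6e-18 * 3.4484e+13 = 1.105584e-04
Xe_eq = 6.078012e+11 / 1.105584e-04 = 5.4976e+15 /cm^3

5.4976e+15


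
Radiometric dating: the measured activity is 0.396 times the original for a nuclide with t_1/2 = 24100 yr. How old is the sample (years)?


lambda = ln(2) / t_half = ln(2) / 24100 = 2.876129e-05 /yr
t = -ln(A/A0) / lambda
t = -ln(0.396) / 2.876129e-05
t = 32208 yr

32208


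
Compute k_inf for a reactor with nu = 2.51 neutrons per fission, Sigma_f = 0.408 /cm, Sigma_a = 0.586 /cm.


k_inf = nu * Sigma_f / Sigma_a
k_inf = 2.51 * 0.408 / 0.586
k_inf = 1.7476

1.7476


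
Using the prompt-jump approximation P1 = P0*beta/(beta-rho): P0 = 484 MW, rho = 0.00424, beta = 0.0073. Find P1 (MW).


P1/P0 = beta / (beta - rho)
P1/P0 = 0.0073 / (0.0073 - 0.00424) = 2.385621
P1 = 484 * 2.385621 = 1154.6 MW

1154.6


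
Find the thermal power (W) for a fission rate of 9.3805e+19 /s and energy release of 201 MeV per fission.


P = fission_rate * E_MeV * 1.602e-13
P = 9.3805e+19 * 201 * 1.602e-13
P = 3.0205e+09 W

3.0205e+09


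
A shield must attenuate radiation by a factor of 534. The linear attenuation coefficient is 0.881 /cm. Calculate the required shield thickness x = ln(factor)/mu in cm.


x = ln(factor) / mu
x = ln(534) / 0.881
x = 7.1287 cm

7.1287


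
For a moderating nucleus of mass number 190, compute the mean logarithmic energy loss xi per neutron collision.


xi = 1 + (A-1)^2/(2A) * ln((A-1)/(A+1))
xi = 1 + (190-1)^2/(2*190) * ln((190-1)/(190 +1))
xi = 0.010489

0.010489


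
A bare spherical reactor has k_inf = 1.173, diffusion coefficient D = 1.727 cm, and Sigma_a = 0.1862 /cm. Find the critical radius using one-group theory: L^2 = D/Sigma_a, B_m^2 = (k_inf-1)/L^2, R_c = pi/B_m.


L^2 = D / Sigma_a = 1.727 / 0.1862 = 9.274973 cm^2
B_m^2 = (k_inf - 1) / L^2 = (1.173 - 1) / 9.274973 = 0.01865235 /cm^2
For a bare sphere: B_g = pi/R, so R_c = pi / sqrt(B_m^2)
R_c = pi / sqrt(0.01865235) = 23.003 cm

23.003


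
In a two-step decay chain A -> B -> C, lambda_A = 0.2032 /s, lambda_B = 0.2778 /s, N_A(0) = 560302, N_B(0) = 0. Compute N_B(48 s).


N_B(t) = lambda_A * N_A0 / (lambda_B - lambda_A) * [exp(-lambda_A*t) - exp(-lambda_B*t)]
exp(-0.2032*48) = 5.808518e-05; exp(-0.2778*48) = 1.617870e-06
N_B = 0.2032 * 560302 / (0.2778 - 0.2032) * (5.808518e-05 - 1.617870e-06)
N_B = 86.180

86.180


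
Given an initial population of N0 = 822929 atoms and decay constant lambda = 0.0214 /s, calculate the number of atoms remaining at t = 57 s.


N = N0 * exp(-lambda * t)
N = 822929 * exp(-0.0214 * 57)
N = 243002

243002


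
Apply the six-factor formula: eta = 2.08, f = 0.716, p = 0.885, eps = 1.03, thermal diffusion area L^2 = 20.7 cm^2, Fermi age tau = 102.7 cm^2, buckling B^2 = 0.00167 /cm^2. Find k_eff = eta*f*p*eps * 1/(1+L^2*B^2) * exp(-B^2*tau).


k_inf = eta*f*p*eps = 2.08*0.716*0.885*1.03 = 1.357553
P_TNL = 1/(1 + L^2*B^2) = 1/(1 + 20.7*0.00167) = 0.9665861
P_FNL = exp(-B^2*tau) = exp(-0.00167*102.7) = 0.8423927
k_eff = k_inf * P_TNL * P_FNL = 1.357553 * 0.9665861 * 0.8423927
k_eff = 1.1054

1.1054


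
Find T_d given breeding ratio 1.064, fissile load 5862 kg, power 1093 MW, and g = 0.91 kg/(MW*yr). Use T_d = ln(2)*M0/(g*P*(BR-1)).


Breeding gain G = BR - 1 = 1.064 - 1 = 0.064
Fissile production rate = g * P * G = 0.91 * 1093 * 0.064 = 63.65632 kg/yr
T_d = ln(2) * M0 / (g * P * G)
T_d = ln(2) * 5862 / 63.65632 = 63.831 yr

63.831


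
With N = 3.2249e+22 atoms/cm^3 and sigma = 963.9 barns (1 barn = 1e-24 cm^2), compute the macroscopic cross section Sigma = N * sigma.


Sigma = N * sigma_barns * 1e-24
Sigma = 3.2249e+22 * 963.9 * 1e-24
Sigma = 31.085 /cm

31.085


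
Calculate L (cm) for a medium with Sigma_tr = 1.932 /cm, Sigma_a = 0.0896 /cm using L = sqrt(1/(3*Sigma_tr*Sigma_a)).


D = 1 / (3 * Sigma_tr) = 1 / (3 * 1.932) = 0.1725328 cm
L = sqrt(D / Sigma_a)
L = sqrt(0.1725328 / 0.0896)
L = 1.3877 cm

1.3877


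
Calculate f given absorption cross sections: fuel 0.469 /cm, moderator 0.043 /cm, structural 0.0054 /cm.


f = Sigma_a_fuel / (Sigma_a_fuel + Sigma_a_mod + Sigma_a_other)
f = 0.469 / (0.469 + 0.043 + 0.0054)
f = 0.90646

0.90646


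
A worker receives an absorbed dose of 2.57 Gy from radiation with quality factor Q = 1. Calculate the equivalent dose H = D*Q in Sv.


H = D * Q
H = 2.57 * 1
H = 2.5700 Sv

2.5700


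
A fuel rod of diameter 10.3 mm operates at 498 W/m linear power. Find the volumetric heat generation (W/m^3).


r = D / 2 / 1000 = 10.3 / 2 / 1000 = 0.00515 m
q''' = q' / (pi * r^2)
q''' = 498 / (pi * 0.00515^2)
q''' = 5.9767e+06 W/m^3

5.9767e+06


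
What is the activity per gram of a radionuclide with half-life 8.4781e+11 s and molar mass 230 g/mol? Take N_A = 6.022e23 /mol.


lambda = ln(2) / t_half = ln(2) / 8.4781e+11 = 8.175737e-13 /s
SA = lambda * N_A / M
SA = 8.175737e-13 * 6.022e23 / 230
SA = 2.1406e+09 Bq/g

2.1406e+09


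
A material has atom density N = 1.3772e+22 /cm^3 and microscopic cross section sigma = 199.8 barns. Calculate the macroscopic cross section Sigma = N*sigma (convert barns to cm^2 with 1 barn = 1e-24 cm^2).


Sigma = N * sigma_barns * 1e-24
Sigma = 1.3772e+22 * 199.8 * 1e-24
Sigma = 2.7516 /cm

2.7516


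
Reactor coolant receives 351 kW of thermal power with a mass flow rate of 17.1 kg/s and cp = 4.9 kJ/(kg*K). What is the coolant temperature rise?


dT = Q / (m_dot * cp)
dT = 351 / (17.1 * 4.9)
dT = 4.1890 C

4.1890


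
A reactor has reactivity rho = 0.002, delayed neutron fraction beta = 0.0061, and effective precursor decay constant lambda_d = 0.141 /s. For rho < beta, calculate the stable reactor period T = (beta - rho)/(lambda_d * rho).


T = (beta - rho) / (lambda_d * rho)
T = (0.0061 - 0.002) / (0.141 * 0.002)
T = 14.539 s

14.539


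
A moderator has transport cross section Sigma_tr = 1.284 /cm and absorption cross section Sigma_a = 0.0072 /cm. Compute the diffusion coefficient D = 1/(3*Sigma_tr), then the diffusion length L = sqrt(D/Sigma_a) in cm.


D = 1 / (3 * Sigma_tr) = 1 / (3 * 1.284) = 0.2596054 cm
L = sqrt(D / Sigma_a)
L = sqrt(0.2596054 / 0.0072)
L = 6.0047 cm

6.0047


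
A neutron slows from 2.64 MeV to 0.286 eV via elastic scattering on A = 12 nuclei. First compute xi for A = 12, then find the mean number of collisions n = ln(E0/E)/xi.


xi = 1 + (A-1)^2/(2A)*ln((A-1)/(A+1)) = 0.1577690 (for A = 12)
n = ln(E0/E) / xi
n = ln(2.64e6 / 0.286) / 0.1577690
n = ln(9.230769e+06) / 0.1577690 = 101.66

101.66


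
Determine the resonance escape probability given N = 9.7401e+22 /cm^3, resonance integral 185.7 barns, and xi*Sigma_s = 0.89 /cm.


p = exp(-N * I * 1e-24 / (xi*Sigma_s))
p = exp(-9.7401e+22 * 185.7 * 1e-24 / 0.89)
p = 1.4924e-09

1.4924e-09


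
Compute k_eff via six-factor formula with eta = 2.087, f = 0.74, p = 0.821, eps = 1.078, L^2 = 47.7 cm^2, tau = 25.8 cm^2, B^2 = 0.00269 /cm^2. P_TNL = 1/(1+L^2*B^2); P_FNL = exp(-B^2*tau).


k_inf = eta*f*p*eps = 2.087*0.74*0.821*1.078 = 1.366835
P_TNL = 1/(1 + L^2*B^2) = 1/(1 + 47.7*0.00269) = 0.8862789
P_FNL = exp(-B^2*tau) = exp(-0.00269*25.8) = 0.9329516
k_eff = k_inf * P_TNL * P_FNL = 1.366835 * 0.8862789 * 0.9329516
k_eff = 1.1302

1.1302


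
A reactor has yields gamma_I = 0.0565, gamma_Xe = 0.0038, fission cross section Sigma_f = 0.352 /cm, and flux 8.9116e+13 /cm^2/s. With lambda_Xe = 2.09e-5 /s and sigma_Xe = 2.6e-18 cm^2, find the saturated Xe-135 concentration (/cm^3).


Xe_eq = (gamma_I + gamma_Xe) * Sigma_f * phi / (lambda_Xe + sigma_Xe * phi)
Numerator = (0.0565 + 0.0038) * 0.352 * 8.9116e+13 = 1.891541e+12
Denominator = 2.09e-5 + 2.6e-18 * 8.9116e+13 = 2.526016e-04
Xe_eq = 1.891541e+12 / 2.526016e-04 = 7.4882e+15 /cm^3

7.4882e+15


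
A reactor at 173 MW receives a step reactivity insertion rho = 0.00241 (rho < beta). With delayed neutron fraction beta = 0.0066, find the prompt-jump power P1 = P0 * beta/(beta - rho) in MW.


P1/P0 = beta / (beta - rho)
P1/P0 = 0.0066 / (0.0066 - 0.00241) = 1.575179
P1 = 173 * 1.575179 = 272.51 MW

272.51


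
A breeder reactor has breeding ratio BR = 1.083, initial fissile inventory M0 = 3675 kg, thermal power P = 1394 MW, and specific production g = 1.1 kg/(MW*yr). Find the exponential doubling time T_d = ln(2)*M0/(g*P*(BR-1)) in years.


Breeding gain G = BR - 1 = 1.083 - 1 = 0.083
Fissile production rate = g * P * G = 1.1 * 1394 * 0.083 = 127.2722 kg/yr
T_d = ln(2) * M0 / (g * P * G)
T_d = ln(2) * 3675 / 127.2722 = 20.015 yr

20.015


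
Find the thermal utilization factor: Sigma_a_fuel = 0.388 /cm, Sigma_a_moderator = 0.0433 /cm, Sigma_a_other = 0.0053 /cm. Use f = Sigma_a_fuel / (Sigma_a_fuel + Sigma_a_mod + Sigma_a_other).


f = Sigma_a_fuel / (Sigma_a_fuel + Sigma_a_mod + Sigma_a_other)
f = 0.388 / (0.388 + 0.0433 + 0.0053)
f = 0.88869

0.88869


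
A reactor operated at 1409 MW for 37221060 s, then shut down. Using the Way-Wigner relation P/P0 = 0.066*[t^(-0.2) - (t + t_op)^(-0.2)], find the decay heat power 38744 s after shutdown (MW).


P/P0 = 0.066 * [t^(-0.2) - (t + t_op)^(-0.2)]
P/P0 = 0.066 * [38744^(-0.2) - (38744 + 37221060)^(-0.2)]
P/P0 = 0.066 * [0.1208813 - 0.03060215] = 0.005958424
P = 1409 * 0.005958424 = 8.3954 MW

8.3954


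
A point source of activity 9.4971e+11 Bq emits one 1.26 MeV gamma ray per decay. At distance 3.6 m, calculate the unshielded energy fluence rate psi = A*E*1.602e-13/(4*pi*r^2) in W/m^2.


psi = A * E * 1.602e-13 / (4*pi*r^2)
psi = 9.4971e+11 * 1.26 * 1.602e-13 / (4*pi*3.6^2)
psi = 0.0011771 W/m^2

0.0011771


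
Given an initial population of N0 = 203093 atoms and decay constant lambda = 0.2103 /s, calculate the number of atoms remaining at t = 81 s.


N = N0 * exp(-lambda * t)
N = 203093 * exp(-0.2103 * 81)
N = 0.0081244

0.0081244


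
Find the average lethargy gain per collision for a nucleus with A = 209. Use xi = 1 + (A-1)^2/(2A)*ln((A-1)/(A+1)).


xi = 1 + (A-1)^2/(2A) * ln((A-1)/(A+1))
xi = 1 + (209-1)^2/(2*209) * ln((209-1)/(209 +1))
xi = 0.0095389

0.0095389


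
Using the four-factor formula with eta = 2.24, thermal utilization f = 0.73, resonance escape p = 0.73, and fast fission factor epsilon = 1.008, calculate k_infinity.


k_inf = eta * f * p * epsilon
k_inf = 2.24 * 0.73 * 0.73 * 1.008
k_inf = 1.2032

1.2032


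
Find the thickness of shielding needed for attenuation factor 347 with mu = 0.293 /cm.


x = ln(factor) / mu
x = ln(347) / 0.293
x = 19.964 cm

19.964


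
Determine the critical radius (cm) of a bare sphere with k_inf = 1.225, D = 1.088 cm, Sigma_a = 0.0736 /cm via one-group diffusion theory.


L^2 = D / Sigma_a = 1.088 / 0.0736 = 14.78261 cm^2
B_m^2 = (k_inf - 1) / L^2 = (1.225 - 1) / 14.78261 = 0.01522059 /cm^2
For a bare sphere: B_g = pi/R, so R_c = pi / sqrt(B_m^2)
R_c = pi / sqrt(0.01522059) = 25.464 cm

25.464
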